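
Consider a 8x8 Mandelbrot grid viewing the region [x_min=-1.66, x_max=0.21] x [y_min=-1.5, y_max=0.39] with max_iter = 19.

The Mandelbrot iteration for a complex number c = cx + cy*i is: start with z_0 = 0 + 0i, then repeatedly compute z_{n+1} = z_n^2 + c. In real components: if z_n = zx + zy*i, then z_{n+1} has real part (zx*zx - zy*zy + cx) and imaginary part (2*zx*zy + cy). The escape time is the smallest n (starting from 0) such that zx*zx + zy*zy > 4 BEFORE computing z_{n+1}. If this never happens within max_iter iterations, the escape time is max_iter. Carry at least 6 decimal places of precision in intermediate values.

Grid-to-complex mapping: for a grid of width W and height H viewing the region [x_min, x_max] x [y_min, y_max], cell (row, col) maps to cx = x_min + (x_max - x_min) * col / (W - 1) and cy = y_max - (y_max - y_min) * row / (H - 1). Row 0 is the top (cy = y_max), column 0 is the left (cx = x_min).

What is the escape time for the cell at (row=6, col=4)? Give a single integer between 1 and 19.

Answer: 3

Derivation:
z_0 = 0 + 0i, c = -0.5914 + -1.2300i
Iter 1: z = -0.5914 + -1.2300i, |z|^2 = 1.8627
Iter 2: z = -1.7545 + 0.2249i, |z|^2 = 3.1290
Iter 3: z = 2.4364 + -2.0192i, |z|^2 = 10.0134
Escaped at iteration 3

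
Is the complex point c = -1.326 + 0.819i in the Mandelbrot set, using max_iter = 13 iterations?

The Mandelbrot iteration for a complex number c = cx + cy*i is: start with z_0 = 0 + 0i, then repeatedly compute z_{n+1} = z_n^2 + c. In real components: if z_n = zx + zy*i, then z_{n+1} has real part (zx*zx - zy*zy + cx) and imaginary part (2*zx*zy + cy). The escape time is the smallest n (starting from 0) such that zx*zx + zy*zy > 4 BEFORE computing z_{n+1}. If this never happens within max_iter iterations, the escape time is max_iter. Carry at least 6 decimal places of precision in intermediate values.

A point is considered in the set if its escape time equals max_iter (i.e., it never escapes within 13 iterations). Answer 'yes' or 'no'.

Answer: no

Derivation:
z_0 = 0 + 0i, c = -1.3260 + 0.8190i
Iter 1: z = -1.3260 + 0.8190i, |z|^2 = 2.4290
Iter 2: z = -0.2385 + -1.3530i, |z|^2 = 1.8875
Iter 3: z = -3.0997 + 1.4643i, |z|^2 = 11.7524
Escaped at iteration 3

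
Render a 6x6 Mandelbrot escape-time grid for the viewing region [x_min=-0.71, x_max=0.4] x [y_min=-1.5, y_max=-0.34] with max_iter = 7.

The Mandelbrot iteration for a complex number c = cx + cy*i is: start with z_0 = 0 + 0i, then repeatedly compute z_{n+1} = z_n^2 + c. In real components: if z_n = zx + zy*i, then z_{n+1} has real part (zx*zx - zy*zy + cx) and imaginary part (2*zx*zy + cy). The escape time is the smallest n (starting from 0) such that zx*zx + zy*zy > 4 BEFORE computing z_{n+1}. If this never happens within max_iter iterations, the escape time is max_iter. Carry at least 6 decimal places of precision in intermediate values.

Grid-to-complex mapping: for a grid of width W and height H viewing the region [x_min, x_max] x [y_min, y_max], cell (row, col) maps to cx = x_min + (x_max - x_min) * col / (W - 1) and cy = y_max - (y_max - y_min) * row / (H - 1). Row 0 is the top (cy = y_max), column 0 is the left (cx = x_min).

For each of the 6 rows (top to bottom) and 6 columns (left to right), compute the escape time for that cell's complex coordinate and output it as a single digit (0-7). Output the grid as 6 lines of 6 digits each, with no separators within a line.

(row=0, col=0): c = -0.7100 + -0.3400i → escape time 7
(row=0, col=1): c = -0.4880 + -0.3400i → escape time 7
(row=0, col=2): c = -0.2660 + -0.3400i → escape time 7
(row=0, col=3): c = -0.0440 + -0.3400i → escape time 7
(row=0, col=4): c = 0.1780 + -0.3400i → escape time 7
(row=0, col=5): c = 0.4000 + -0.3400i → escape time 7
(row=1, col=0): c = -0.7100 + -0.5720i → escape time 6
(row=1, col=1): c = -0.4880 + -0.5720i → escape time 7
(row=1, col=2): c = -0.2660 + -0.5720i → escape time 7
(row=1, col=3): c = -0.0440 + -0.5720i → escape time 7
(row=1, col=4): c = 0.1780 + -0.5720i → escape time 7
(row=1, col=5): c = 0.4000 + -0.5720i → escape time 7
(row=2, col=0): c = -0.7100 + -0.8040i → escape time 4
(row=2, col=1): c = -0.4880 + -0.8040i → escape time 5
(row=2, col=2): c = -0.2660 + -0.8040i → escape time 7
(row=2, col=3): c = -0.0440 + -0.8040i → escape time 7
(row=2, col=4): c = 0.1780 + -0.8040i → escape time 5
(row=2, col=5): c = 0.4000 + -0.8040i → escape time 4
(row=3, col=0): c = -0.7100 + -1.0360i → escape time 3
(row=3, col=1): c = -0.4880 + -1.0360i → escape time 4
(row=3, col=2): c = -0.2660 + -1.0360i → escape time 5
(row=3, col=3): c = -0.0440 + -1.0360i → escape time 7
(row=3, col=4): c = 0.1780 + -1.0360i → escape time 4
(row=3, col=5): c = 0.4000 + -1.0360i → escape time 3
(row=4, col=0): c = -0.7100 + -1.2680i → escape time 3
(row=4, col=1): c = -0.4880 + -1.2680i → escape time 3
(row=4, col=2): c = -0.2660 + -1.2680i → escape time 3
(row=4, col=3): c = -0.0440 + -1.2680i → escape time 2
(row=4, col=4): c = 0.1780 + -1.2680i → escape time 2
(row=4, col=5): c = 0.4000 + -1.2680i → escape time 2
(row=5, col=0): c = -0.7100 + -1.5000i → escape time 2
(row=5, col=1): c = -0.4880 + -1.5000i → escape time 2
(row=5, col=2): c = -0.2660 + -1.5000i → escape time 2
(row=5, col=3): c = -0.0440 + -1.5000i → escape time 2
(row=5, col=4): c = 0.1780 + -1.5000i → escape time 2
(row=5, col=5): c = 0.4000 + -1.5000i → escape time 2

Answer: 777777
677777
457754
345743
333222
222222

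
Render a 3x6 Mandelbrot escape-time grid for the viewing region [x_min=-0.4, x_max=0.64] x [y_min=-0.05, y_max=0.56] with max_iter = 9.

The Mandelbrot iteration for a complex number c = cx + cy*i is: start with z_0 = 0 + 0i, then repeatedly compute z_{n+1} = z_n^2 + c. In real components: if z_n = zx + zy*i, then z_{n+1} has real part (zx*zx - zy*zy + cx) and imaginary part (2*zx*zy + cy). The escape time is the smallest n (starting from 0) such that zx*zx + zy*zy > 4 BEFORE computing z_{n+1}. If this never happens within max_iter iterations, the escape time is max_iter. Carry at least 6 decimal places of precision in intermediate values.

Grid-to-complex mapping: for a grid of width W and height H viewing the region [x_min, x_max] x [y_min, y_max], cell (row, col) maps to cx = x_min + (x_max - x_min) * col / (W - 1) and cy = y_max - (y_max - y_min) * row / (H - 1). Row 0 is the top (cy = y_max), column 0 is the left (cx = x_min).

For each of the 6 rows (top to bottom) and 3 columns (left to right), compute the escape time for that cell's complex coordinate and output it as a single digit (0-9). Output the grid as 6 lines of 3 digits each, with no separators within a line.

(row=0, col=0): c = -0.4000 + 0.5600i → escape time 9
(row=0, col=1): c = 0.1200 + 0.5600i → escape time 9
(row=0, col=2): c = 0.6400 + 0.5600i → escape time 3
(row=1, col=0): c = -0.4000 + 0.4380i → escape time 9
(row=1, col=1): c = 0.1200 + 0.4380i → escape time 9
(row=1, col=2): c = 0.6400 + 0.4380i → escape time 3
(row=2, col=0): c = -0.4000 + 0.3160i → escape time 9
(row=2, col=1): c = 0.1200 + 0.3160i → escape time 9
(row=2, col=2): c = 0.6400 + 0.3160i → escape time 4
(row=3, col=0): c = -0.4000 + 0.1940i → escape time 9
(row=3, col=1): c = 0.1200 + 0.1940i → escape time 9
(row=3, col=2): c = 0.6400 + 0.1940i → escape time 4
(row=4, col=0): c = -0.4000 + 0.0720i → escape time 9
(row=4, col=1): c = 0.1200 + 0.0720i → escape time 9
(row=4, col=2): c = 0.6400 + 0.0720i → escape time 4
(row=5, col=0): c = -0.4000 + -0.0500i → escape time 9
(row=5, col=1): c = 0.1200 + -0.0500i → escape time 9
(row=5, col=2): c = 0.6400 + -0.0500i → escape time 4

Answer: 993
993
994
994
994
994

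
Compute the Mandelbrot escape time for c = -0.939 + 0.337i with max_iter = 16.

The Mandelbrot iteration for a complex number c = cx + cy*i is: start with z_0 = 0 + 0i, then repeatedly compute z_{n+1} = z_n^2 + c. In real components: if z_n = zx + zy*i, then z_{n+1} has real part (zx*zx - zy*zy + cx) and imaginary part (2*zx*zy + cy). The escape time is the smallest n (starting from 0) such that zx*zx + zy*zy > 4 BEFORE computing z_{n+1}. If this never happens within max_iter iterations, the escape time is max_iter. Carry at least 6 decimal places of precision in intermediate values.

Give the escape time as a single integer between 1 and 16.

z_0 = 0 + 0i, c = -0.9390 + 0.3370i
Iter 1: z = -0.9390 + 0.3370i, |z|^2 = 0.9953
Iter 2: z = -0.1708 + -0.2959i, |z|^2 = 0.1167
Iter 3: z = -0.9974 + 0.4381i, |z|^2 = 1.1867
Iter 4: z = -0.1362 + -0.5369i, |z|^2 = 0.3068
Iter 5: z = -1.2087 + 0.4833i, |z|^2 = 1.6945
Iter 6: z = 0.2884 + -0.8312i, |z|^2 = 0.7741
Iter 7: z = -1.5468 + -0.1425i, |z|^2 = 2.4128
Iter 8: z = 1.4332 + 0.7778i, |z|^2 = 2.6589
Iter 9: z = 0.5100 + 2.5664i, |z|^2 = 6.8463
Escaped at iteration 9

Answer: 9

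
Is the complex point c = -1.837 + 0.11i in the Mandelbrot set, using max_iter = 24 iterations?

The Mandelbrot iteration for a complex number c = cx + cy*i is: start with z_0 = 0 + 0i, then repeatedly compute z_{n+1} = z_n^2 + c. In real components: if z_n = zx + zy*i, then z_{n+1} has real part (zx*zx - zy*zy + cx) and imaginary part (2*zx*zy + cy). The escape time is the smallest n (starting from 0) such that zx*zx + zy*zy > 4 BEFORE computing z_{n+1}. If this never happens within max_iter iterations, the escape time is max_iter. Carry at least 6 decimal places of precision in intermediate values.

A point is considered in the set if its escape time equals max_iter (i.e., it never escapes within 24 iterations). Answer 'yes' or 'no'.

z_0 = 0 + 0i, c = -1.8370 + 0.1100i
Iter 1: z = -1.8370 + 0.1100i, |z|^2 = 3.3867
Iter 2: z = 1.5255 + -0.2941i, |z|^2 = 2.4136
Iter 3: z = 0.4035 + -0.7874i, |z|^2 = 0.7828
Iter 4: z = -2.2942 + -0.5255i, |z|^2 = 5.5393
Escaped at iteration 4

Answer: no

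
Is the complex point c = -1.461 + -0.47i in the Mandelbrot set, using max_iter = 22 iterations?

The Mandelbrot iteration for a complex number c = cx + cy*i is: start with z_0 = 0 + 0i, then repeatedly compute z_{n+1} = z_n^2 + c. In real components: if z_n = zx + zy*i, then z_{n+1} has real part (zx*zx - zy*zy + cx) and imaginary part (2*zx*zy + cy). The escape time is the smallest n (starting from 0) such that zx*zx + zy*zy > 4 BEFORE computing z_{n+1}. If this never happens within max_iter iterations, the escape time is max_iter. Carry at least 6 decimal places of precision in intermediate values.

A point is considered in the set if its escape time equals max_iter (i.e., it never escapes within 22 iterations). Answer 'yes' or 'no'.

Answer: no

Derivation:
z_0 = 0 + 0i, c = -1.4610 + -0.4700i
Iter 1: z = -1.4610 + -0.4700i, |z|^2 = 2.3554
Iter 2: z = 0.4526 + 0.9033i, |z|^2 = 1.0209
Iter 3: z = -2.0722 + 0.3477i, |z|^2 = 4.4148
Escaped at iteration 3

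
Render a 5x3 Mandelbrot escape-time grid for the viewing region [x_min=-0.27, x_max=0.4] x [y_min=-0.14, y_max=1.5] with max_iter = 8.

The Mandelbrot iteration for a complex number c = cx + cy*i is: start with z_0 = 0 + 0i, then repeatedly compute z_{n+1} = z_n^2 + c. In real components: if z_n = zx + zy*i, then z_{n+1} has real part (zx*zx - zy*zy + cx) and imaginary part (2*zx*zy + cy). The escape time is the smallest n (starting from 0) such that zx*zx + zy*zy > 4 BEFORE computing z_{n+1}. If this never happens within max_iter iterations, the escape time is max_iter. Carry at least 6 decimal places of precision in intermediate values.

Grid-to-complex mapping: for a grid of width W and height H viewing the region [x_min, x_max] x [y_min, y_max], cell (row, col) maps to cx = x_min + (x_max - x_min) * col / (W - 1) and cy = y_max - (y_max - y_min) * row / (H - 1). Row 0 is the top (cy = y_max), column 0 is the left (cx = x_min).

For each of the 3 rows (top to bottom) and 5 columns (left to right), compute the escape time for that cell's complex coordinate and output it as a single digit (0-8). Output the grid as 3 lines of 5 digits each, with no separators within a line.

Answer: 22222
88876
88888

Derivation:
(row=0, col=0): c = -0.2700 + 1.5000i → escape time 2
(row=0, col=1): c = -0.1025 + 1.5000i → escape time 2
(row=0, col=2): c = 0.0650 + 1.5000i → escape time 2
(row=0, col=3): c = 0.2325 + 1.5000i → escape time 2
(row=0, col=4): c = 0.4000 + 1.5000i → escape time 2
(row=1, col=0): c = -0.2700 + 0.6800i → escape time 8
(row=1, col=1): c = -0.1025 + 0.6800i → escape time 8
(row=1, col=2): c = 0.0650 + 0.6800i → escape time 8
(row=1, col=3): c = 0.2325 + 0.6800i → escape time 7
(row=1, col=4): c = 0.4000 + 0.6800i → escape time 6
(row=2, col=0): c = -0.2700 + -0.1400i → escape time 8
(row=2, col=1): c = -0.1025 + -0.1400i → escape time 8
(row=2, col=2): c = 0.0650 + -0.1400i → escape time 8
(row=2, col=3): c = 0.2325 + -0.1400i → escape time 8
(row=2, col=4): c = 0.4000 + -0.1400i → escape time 8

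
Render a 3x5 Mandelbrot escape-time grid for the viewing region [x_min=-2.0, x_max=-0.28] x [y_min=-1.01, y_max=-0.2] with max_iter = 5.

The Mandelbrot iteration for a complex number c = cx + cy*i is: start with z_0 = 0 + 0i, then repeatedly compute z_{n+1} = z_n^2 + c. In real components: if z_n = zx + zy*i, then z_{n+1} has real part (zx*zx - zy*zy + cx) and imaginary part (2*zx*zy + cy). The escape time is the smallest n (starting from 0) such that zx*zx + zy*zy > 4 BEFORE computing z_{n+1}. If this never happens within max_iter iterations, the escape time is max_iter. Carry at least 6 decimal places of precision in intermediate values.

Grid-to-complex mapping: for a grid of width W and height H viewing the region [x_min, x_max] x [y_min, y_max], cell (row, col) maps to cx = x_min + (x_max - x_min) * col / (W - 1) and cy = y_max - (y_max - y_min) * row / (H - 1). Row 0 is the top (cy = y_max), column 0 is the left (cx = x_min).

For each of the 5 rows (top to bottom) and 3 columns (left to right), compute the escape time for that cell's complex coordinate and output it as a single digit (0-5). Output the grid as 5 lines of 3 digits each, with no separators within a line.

Answer: 155
155
145
135
135

Derivation:
(row=0, col=0): c = -2.0000 + -0.2000i → escape time 1
(row=0, col=1): c = -1.1400 + -0.2000i → escape time 5
(row=0, col=2): c = -0.2800 + -0.2000i → escape time 5
(row=1, col=0): c = -2.0000 + -0.4025i → escape time 1
(row=1, col=1): c = -1.1400 + -0.4025i → escape time 5
(row=1, col=2): c = -0.2800 + -0.4025i → escape time 5
(row=2, col=0): c = -2.0000 + -0.6050i → escape time 1
(row=2, col=1): c = -1.1400 + -0.6050i → escape time 4
(row=2, col=2): c = -0.2800 + -0.6050i → escape time 5
(row=3, col=0): c = -2.0000 + -0.8075i → escape time 1
(row=3, col=1): c = -1.1400 + -0.8075i → escape time 3
(row=3, col=2): c = -0.2800 + -0.8075i → escape time 5
(row=4, col=0): c = -2.0000 + -1.0100i → escape time 1
(row=4, col=1): c = -1.1400 + -1.0100i → escape time 3
(row=4, col=2): c = -0.2800 + -1.0100i → escape time 5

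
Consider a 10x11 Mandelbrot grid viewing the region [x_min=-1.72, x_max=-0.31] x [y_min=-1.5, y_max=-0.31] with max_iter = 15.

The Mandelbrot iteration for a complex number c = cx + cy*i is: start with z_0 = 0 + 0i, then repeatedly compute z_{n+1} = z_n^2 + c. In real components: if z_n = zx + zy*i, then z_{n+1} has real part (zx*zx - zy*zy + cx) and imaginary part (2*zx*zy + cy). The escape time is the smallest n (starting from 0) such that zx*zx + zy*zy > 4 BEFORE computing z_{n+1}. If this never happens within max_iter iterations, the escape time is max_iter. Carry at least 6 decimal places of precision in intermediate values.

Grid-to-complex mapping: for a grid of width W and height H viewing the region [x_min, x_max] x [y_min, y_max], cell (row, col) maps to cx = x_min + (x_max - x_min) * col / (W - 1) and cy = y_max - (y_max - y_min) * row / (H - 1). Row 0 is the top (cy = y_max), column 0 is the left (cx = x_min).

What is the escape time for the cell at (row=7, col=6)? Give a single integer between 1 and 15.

z_0 = 0 + 0i, c = -0.7800 + -1.1430i
Iter 1: z = -0.7800 + -1.1430i, |z|^2 = 1.9148
Iter 2: z = -1.4780 + 0.6401i, |z|^2 = 2.5943
Iter 3: z = 0.9949 + -3.0351i, |z|^2 = 10.2019
Escaped at iteration 3

Answer: 3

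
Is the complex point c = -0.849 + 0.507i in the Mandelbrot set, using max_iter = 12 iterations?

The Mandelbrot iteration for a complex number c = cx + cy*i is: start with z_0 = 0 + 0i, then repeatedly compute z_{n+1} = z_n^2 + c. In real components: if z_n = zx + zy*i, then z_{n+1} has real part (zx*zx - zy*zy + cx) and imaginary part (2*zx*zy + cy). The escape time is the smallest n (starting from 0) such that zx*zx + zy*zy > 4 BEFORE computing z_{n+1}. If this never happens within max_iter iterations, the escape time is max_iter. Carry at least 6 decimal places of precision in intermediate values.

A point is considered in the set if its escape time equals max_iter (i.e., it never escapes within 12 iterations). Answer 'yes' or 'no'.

Answer: no

Derivation:
z_0 = 0 + 0i, c = -0.8490 + 0.5070i
Iter 1: z = -0.8490 + 0.5070i, |z|^2 = 0.9778
Iter 2: z = -0.3852 + -0.3539i, |z|^2 = 0.2737
Iter 3: z = -0.8258 + 0.7797i, |z|^2 = 1.2899
Iter 4: z = -0.7749 + -0.7807i, |z|^2 = 1.2100
Iter 5: z = -0.8581 + 1.7170i, |z|^2 = 3.6843
Iter 6: z = -3.0608 + -2.4396i, |z|^2 = 15.3196
Escaped at iteration 6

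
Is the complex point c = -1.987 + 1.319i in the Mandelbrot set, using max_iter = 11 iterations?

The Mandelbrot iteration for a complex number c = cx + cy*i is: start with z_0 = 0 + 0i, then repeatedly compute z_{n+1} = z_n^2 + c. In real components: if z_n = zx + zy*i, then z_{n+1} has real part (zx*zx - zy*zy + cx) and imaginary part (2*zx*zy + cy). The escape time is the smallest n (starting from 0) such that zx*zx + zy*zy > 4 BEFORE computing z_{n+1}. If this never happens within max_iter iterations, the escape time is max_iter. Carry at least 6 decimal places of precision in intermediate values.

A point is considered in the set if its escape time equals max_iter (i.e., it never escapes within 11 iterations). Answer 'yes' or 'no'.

z_0 = 0 + 0i, c = -1.9870 + 1.3190i
Iter 1: z = -1.9870 + 1.3190i, |z|^2 = 5.6879
Escaped at iteration 1

Answer: no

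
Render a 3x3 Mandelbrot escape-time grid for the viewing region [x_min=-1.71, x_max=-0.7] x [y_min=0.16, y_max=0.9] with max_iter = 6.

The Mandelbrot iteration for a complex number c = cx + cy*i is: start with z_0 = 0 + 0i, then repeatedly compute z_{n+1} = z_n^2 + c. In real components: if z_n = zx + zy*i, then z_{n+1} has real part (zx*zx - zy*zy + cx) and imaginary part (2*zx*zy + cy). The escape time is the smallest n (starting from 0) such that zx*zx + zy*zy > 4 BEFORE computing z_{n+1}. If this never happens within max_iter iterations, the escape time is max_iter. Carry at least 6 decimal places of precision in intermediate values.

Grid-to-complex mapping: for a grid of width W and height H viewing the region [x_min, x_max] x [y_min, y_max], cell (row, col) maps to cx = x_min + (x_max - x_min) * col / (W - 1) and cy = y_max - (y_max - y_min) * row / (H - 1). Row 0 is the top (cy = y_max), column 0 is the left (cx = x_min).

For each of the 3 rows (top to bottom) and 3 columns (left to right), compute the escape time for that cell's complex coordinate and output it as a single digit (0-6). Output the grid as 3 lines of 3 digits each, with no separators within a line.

Answer: 234
346
466

Derivation:
(row=0, col=0): c = -1.7100 + 0.9000i → escape time 2
(row=0, col=1): c = -1.2050 + 0.9000i → escape time 3
(row=0, col=2): c = -0.7000 + 0.9000i → escape time 4
(row=1, col=0): c = -1.7100 + 0.5300i → escape time 3
(row=1, col=1): c = -1.2050 + 0.5300i → escape time 4
(row=1, col=2): c = -0.7000 + 0.5300i → escape time 6
(row=2, col=0): c = -1.7100 + 0.1600i → escape time 4
(row=2, col=1): c = -1.2050 + 0.1600i → escape time 6
(row=2, col=2): c = -0.7000 + 0.1600i → escape time 6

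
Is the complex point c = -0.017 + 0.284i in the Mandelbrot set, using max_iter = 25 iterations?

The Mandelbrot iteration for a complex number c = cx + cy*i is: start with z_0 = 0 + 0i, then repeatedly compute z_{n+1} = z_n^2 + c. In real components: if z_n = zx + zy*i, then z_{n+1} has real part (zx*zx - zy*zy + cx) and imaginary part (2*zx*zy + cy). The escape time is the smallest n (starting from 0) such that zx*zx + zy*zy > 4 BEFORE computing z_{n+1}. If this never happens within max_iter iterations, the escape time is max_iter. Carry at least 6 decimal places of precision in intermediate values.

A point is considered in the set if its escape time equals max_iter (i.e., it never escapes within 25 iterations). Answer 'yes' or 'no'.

Answer: yes

Derivation:
z_0 = 0 + 0i, c = -0.0170 + 0.2840i
Iter 1: z = -0.0170 + 0.2840i, |z|^2 = 0.0809
Iter 2: z = -0.0974 + 0.2743i, |z|^2 = 0.0847
Iter 3: z = -0.0828 + 0.2306i, |z|^2 = 0.0600
Iter 4: z = -0.0633 + 0.2458i, |z|^2 = 0.0644
Iter 5: z = -0.0734 + 0.2529i, |z|^2 = 0.0693
Iter 6: z = -0.0756 + 0.2469i, |z|^2 = 0.0667
Iter 7: z = -0.0722 + 0.2467i, |z|^2 = 0.0661
Iter 8: z = -0.0726 + 0.2484i, |z|^2 = 0.0670
Iter 9: z = -0.0734 + 0.2479i, |z|^2 = 0.0669
Iter 10: z = -0.0731 + 0.2476i, |z|^2 = 0.0666
Iter 11: z = -0.0730 + 0.2478i, |z|^2 = 0.0667
Iter 12: z = -0.0731 + 0.2478i, |z|^2 = 0.0668
Iter 13: z = -0.0731 + 0.2478i, |z|^2 = 0.0667
Iter 14: z = -0.0731 + 0.2478i, |z|^2 = 0.0667
Iter 15: z = -0.0731 + 0.2478i, |z|^2 = 0.0667
Iter 16: z = -0.0731 + 0.2478i, |z|^2 = 0.0667
Iter 17: z = -0.0731 + 0.2478i, |z|^2 = 0.0667
Iter 18: z = -0.0731 + 0.2478i, |z|^2 = 0.0667
Iter 19: z = -0.0731 + 0.2478i, |z|^2 = 0.0667
Iter 20: z = -0.0731 + 0.2478i, |z|^2 = 0.0667
Iter 21: z = -0.0731 + 0.2478i, |z|^2 = 0.0667
Iter 22: z = -0.0731 + 0.2478i, |z|^2 = 0.0667
Iter 23: z = -0.0731 + 0.2478i, |z|^2 = 0.0667
Iter 24: z = -0.0731 + 0.2478i, |z|^2 = 0.0667
Did not escape in 25 iterations → in set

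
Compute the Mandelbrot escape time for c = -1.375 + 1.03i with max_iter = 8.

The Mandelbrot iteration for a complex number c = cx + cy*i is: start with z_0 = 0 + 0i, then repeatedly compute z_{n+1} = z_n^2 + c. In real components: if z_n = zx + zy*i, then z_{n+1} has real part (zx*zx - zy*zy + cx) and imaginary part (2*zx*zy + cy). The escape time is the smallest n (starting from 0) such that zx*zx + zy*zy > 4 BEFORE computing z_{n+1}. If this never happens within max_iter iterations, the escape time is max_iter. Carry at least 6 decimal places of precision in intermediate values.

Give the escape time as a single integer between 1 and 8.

Answer: 3

Derivation:
z_0 = 0 + 0i, c = -1.3750 + 1.0300i
Iter 1: z = -1.3750 + 1.0300i, |z|^2 = 2.9515
Iter 2: z = -0.5453 + -1.8025i, |z|^2 = 3.5463
Iter 3: z = -4.3267 + 2.9957i, |z|^2 = 27.6945
Escaped at iteration 3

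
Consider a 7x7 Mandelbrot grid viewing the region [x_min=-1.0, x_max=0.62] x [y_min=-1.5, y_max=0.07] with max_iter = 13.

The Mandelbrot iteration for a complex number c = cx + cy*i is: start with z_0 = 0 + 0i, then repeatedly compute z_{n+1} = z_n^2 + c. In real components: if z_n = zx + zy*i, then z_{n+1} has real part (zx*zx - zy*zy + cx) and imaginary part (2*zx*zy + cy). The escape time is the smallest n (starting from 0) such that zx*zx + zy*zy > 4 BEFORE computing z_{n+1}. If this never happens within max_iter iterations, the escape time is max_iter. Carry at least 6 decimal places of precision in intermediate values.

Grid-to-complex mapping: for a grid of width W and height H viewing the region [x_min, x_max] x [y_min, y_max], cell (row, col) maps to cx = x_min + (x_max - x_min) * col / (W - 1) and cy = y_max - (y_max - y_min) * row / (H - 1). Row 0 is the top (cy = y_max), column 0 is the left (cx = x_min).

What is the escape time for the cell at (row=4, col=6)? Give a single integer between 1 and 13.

z_0 = 0 + 0i, c = 0.6200 + -0.9767i
Iter 1: z = 0.6200 + -0.9767i, |z|^2 = 1.3383
Iter 2: z = 0.0505 + -2.1877i, |z|^2 = 4.7887
Escaped at iteration 2

Answer: 2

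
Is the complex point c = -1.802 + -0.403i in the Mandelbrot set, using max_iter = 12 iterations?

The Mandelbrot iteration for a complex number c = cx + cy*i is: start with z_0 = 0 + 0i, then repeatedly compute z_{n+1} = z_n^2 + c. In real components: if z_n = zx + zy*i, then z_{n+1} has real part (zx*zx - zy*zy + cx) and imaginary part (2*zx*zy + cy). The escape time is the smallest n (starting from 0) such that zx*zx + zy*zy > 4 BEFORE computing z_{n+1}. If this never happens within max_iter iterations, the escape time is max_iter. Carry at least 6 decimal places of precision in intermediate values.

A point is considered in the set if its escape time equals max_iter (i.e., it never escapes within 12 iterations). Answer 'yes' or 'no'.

Answer: no

Derivation:
z_0 = 0 + 0i, c = -1.8020 + -0.4030i
Iter 1: z = -1.8020 + -0.4030i, |z|^2 = 3.4096
Iter 2: z = 1.2828 + 1.0494i, |z|^2 = 2.7468
Iter 3: z = -1.2577 + 2.2894i, |z|^2 = 6.8230
Escaped at iteration 3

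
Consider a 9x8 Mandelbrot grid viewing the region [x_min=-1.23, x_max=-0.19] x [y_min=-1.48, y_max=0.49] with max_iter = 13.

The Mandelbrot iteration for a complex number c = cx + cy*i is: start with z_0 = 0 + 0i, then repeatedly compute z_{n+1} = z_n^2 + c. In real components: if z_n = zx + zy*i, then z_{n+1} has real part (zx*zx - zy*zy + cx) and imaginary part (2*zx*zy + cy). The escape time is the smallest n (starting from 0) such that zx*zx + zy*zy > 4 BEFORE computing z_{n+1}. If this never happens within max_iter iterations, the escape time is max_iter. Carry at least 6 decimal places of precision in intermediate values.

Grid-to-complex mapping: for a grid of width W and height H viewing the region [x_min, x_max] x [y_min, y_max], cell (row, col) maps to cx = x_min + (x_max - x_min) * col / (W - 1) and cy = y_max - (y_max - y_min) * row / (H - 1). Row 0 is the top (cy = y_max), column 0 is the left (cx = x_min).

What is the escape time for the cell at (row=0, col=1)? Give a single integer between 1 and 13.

Answer: 5

Derivation:
z_0 = 0 + 0i, c = -1.1000 + 0.4900i
Iter 1: z = -1.1000 + 0.4900i, |z|^2 = 1.4501
Iter 2: z = -0.1301 + -0.5880i, |z|^2 = 0.3627
Iter 3: z = -1.4288 + 0.6430i, |z|^2 = 2.4550
Iter 4: z = 0.5281 + -1.3475i, |z|^2 = 2.0945
Iter 5: z = -2.6368 + -0.9331i, |z|^2 = 7.8232
Escaped at iteration 5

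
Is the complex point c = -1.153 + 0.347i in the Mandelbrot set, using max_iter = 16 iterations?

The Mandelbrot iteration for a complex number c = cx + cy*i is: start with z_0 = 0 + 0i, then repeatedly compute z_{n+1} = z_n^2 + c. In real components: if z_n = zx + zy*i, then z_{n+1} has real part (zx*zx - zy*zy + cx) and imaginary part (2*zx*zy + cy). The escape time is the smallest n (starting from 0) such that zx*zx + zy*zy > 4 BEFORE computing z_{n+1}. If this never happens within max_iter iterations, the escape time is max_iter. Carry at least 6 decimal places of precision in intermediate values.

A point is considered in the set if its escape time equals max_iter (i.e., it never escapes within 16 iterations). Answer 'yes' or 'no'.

z_0 = 0 + 0i, c = -1.1530 + 0.3470i
Iter 1: z = -1.1530 + 0.3470i, |z|^2 = 1.4498
Iter 2: z = 0.0560 + -0.4532i, |z|^2 = 0.2085
Iter 3: z = -1.3552 + 0.2962i, |z|^2 = 1.9244
Iter 4: z = 0.5959 + -0.4560i, |z|^2 = 0.5630
Iter 5: z = -1.0058 + -0.1964i, |z|^2 = 1.0502
Iter 6: z = -0.1800 + 0.7421i, |z|^2 = 0.5831
Iter 7: z = -1.6714 + 0.0799i, |z|^2 = 2.7998
Iter 8: z = 1.6341 + 0.0800i, |z|^2 = 2.6765
Iter 9: z = 1.5107 + 0.6083i, |z|^2 = 2.6524
Iter 10: z = 0.7593 + 2.1849i, |z|^2 = 5.3505
Escaped at iteration 10

Answer: no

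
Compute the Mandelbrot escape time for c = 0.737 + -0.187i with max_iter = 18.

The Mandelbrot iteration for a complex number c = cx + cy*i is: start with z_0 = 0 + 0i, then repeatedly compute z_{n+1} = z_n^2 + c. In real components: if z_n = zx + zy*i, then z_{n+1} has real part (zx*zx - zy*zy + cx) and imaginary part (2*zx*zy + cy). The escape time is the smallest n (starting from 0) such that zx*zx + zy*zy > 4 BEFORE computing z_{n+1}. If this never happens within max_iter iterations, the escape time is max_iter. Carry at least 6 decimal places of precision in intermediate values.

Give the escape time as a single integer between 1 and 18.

z_0 = 0 + 0i, c = 0.7370 + -0.1870i
Iter 1: z = 0.7370 + -0.1870i, |z|^2 = 0.5781
Iter 2: z = 1.2452 + -0.4626i, |z|^2 = 1.7646
Iter 3: z = 2.0735 + -1.3392i, |z|^2 = 6.0927
Escaped at iteration 3

Answer: 3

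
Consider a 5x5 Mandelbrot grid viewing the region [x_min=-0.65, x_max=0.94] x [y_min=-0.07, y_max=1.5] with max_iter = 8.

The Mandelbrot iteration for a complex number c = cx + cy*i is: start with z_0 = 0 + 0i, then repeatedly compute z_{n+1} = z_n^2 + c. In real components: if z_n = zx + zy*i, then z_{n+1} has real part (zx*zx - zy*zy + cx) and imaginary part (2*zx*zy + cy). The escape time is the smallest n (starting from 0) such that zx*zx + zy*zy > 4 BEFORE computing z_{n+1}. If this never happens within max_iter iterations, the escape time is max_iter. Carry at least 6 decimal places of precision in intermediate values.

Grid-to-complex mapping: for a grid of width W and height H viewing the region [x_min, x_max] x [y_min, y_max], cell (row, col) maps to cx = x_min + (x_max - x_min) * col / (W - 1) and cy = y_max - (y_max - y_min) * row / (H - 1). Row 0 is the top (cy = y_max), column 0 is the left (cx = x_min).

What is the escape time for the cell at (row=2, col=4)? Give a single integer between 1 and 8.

Answer: 2

Derivation:
z_0 = 0 + 0i, c = 0.9400 + 0.7150i
Iter 1: z = 0.9400 + 0.7150i, |z|^2 = 1.3948
Iter 2: z = 1.3124 + 2.0592i, |z|^2 = 5.9626
Escaped at iteration 2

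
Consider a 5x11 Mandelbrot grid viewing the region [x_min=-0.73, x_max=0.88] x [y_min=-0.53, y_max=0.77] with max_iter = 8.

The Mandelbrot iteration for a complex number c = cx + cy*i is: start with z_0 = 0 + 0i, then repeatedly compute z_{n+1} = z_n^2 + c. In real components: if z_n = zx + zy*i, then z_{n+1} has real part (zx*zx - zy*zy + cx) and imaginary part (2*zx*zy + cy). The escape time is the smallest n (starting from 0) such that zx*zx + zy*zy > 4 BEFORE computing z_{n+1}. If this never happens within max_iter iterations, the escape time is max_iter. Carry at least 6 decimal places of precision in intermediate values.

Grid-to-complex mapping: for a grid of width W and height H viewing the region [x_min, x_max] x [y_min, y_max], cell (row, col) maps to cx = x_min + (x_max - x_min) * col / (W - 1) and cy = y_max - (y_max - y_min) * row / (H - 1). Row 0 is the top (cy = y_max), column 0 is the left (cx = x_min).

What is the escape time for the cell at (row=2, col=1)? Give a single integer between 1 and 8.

z_0 = 0 + 0i, c = -0.3275 + 0.5100i
Iter 1: z = -0.3275 + 0.5100i, |z|^2 = 0.3674
Iter 2: z = -0.4803 + 0.1759i, |z|^2 = 0.2617
Iter 3: z = -0.1277 + 0.3410i, |z|^2 = 0.1326
Iter 4: z = -0.4274 + 0.4229i, |z|^2 = 0.3616
Iter 5: z = -0.3236 + 0.1485i, |z|^2 = 0.1268
Iter 6: z = -0.2448 + 0.4139i, |z|^2 = 0.2312
Iter 7: z = -0.4389 + 0.3074i, |z|^2 = 0.2871

Answer: 8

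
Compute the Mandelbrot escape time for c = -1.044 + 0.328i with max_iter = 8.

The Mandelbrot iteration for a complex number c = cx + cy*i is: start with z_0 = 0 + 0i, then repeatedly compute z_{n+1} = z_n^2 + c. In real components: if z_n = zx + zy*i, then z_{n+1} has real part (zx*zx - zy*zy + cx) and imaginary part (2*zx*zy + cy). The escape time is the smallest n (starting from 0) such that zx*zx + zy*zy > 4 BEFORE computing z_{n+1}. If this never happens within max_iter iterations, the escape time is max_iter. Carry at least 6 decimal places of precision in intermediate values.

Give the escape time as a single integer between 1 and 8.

z_0 = 0 + 0i, c = -1.0440 + 0.3280i
Iter 1: z = -1.0440 + 0.3280i, |z|^2 = 1.1975
Iter 2: z = -0.0616 + -0.3569i, |z|^2 = 0.1312
Iter 3: z = -1.1676 + 0.3720i, |z|^2 = 1.5016
Iter 4: z = 0.1808 + -0.5407i, |z|^2 = 0.3250
Iter 5: z = -1.3036 + 0.1325i, |z|^2 = 1.7170
Iter 6: z = 0.6379 + -0.0175i, |z|^2 = 0.4072
Iter 7: z = -0.6374 + 0.3057i, |z|^2 = 0.4998

Answer: 8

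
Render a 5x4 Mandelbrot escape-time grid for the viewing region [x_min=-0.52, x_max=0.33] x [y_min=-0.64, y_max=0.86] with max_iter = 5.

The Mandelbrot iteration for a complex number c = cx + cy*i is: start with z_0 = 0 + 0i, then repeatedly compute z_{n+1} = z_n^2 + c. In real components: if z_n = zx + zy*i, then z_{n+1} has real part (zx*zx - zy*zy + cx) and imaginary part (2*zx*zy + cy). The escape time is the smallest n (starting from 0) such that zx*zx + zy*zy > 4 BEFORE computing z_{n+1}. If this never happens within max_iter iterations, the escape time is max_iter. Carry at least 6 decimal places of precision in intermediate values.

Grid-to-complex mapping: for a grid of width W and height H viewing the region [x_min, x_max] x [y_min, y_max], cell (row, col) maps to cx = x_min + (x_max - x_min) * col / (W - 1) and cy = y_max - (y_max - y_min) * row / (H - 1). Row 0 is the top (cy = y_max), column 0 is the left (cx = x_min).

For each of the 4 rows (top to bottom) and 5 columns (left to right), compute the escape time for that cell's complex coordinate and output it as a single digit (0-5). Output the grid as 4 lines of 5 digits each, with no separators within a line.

(row=0, col=0): c = -0.5200 + 0.8600i → escape time 4
(row=0, col=1): c = -0.3075 + 0.8600i → escape time 5
(row=0, col=2): c = -0.0950 + 0.8600i → escape time 5
(row=0, col=3): c = 0.1175 + 0.8600i → escape time 5
(row=0, col=4): c = 0.3300 + 0.8600i → escape time 4
(row=1, col=0): c = -0.5200 + 0.3600i → escape time 5
(row=1, col=1): c = -0.3075 + 0.3600i → escape time 5
(row=1, col=2): c = -0.0950 + 0.3600i → escape time 5
(row=1, col=3): c = 0.1175 + 0.3600i → escape time 5
(row=1, col=4): c = 0.3300 + 0.3600i → escape time 5
(row=2, col=0): c = -0.5200 + -0.1400i → escape time 5
(row=2, col=1): c = -0.3075 + -0.1400i → escape time 5
(row=2, col=2): c = -0.0950 + -0.1400i → escape time 5
(row=2, col=3): c = 0.1175 + -0.1400i → escape time 5
(row=2, col=4): c = 0.3300 + -0.1400i → escape time 5
(row=3, col=0): c = -0.5200 + -0.6400i → escape time 5
(row=3, col=1): c = -0.3075 + -0.6400i → escape time 5
(row=3, col=2): c = -0.0950 + -0.6400i → escape time 5
(row=3, col=3): c = 0.1175 + -0.6400i → escape time 5
(row=3, col=4): c = 0.3300 + -0.6400i → escape time 5

Answer: 45554
55555
55555
55555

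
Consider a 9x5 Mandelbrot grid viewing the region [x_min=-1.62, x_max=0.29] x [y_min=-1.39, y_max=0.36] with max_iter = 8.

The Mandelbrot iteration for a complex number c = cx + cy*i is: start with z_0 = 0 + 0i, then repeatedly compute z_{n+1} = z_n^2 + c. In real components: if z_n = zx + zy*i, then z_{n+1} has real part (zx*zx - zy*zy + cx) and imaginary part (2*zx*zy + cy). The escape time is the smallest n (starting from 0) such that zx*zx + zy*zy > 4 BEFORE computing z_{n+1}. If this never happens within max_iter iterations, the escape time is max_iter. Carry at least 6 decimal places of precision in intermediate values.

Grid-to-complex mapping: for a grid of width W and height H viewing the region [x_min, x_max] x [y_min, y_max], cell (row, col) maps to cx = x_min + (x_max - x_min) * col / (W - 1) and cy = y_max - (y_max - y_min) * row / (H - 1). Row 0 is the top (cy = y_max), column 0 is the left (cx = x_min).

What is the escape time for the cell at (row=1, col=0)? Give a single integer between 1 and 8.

z_0 = 0 + 0i, c = -1.6200 + -0.0775i
Iter 1: z = -1.6200 + -0.0775i, |z|^2 = 2.6304
Iter 2: z = 0.9984 + 0.1736i, |z|^2 = 1.0269
Iter 3: z = -0.6533 + 0.2691i, |z|^2 = 0.4993
Iter 4: z = -1.2656 + -0.4292i, |z|^2 = 1.7859
Iter 5: z = -0.2025 + 1.0088i, |z|^2 = 1.0588
Iter 6: z = -2.5967 + -0.4861i, |z|^2 = 6.9793
Escaped at iteration 6

Answer: 6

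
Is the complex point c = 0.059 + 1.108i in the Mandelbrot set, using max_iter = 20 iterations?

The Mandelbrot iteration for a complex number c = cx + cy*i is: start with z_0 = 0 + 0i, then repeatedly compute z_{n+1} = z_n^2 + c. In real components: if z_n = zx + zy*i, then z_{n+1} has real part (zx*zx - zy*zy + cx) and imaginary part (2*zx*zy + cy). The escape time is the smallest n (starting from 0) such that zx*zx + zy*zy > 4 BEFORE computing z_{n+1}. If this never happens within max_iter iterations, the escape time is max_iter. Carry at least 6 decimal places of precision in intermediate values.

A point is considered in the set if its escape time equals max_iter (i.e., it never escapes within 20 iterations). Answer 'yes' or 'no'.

z_0 = 0 + 0i, c = 0.0590 + 1.1080i
Iter 1: z = 0.0590 + 1.1080i, |z|^2 = 1.2311
Iter 2: z = -1.1652 + 1.2387i, |z|^2 = 2.8921
Iter 3: z = -0.1178 + -1.7787i, |z|^2 = 3.1778
Iter 4: z = -3.0910 + 1.5272i, |z|^2 = 11.8865
Escaped at iteration 4

Answer: no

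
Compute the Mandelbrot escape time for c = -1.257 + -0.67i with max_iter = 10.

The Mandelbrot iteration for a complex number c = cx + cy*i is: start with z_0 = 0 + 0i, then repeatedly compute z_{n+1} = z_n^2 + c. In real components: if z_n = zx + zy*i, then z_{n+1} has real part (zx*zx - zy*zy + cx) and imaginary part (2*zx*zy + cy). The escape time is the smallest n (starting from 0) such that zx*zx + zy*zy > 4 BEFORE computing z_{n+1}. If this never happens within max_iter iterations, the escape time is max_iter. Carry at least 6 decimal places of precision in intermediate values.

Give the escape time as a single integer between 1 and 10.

z_0 = 0 + 0i, c = -1.2570 + -0.6700i
Iter 1: z = -1.2570 + -0.6700i, |z|^2 = 2.0289
Iter 2: z = -0.1259 + 1.0144i, |z|^2 = 1.0448
Iter 3: z = -2.2701 + -0.9253i, |z|^2 = 6.0097
Escaped at iteration 3

Answer: 3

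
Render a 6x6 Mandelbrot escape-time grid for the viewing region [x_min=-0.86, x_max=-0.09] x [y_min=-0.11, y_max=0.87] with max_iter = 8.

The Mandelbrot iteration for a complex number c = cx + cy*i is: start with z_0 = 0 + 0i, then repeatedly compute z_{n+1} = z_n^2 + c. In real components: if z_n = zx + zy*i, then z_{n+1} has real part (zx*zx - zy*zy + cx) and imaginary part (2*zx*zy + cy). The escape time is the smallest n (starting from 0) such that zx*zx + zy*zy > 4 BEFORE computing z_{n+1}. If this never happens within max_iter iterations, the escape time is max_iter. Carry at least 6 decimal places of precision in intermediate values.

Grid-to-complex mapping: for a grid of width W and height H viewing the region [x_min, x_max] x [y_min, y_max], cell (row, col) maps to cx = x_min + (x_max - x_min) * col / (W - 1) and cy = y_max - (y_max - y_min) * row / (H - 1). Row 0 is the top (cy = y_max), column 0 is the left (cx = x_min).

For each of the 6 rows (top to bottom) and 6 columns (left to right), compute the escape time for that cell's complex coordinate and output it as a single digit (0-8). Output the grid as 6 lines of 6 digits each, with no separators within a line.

(row=0, col=0): c = -0.8600 + 0.8700i → escape time 3
(row=0, col=1): c = -0.7060 + 0.8700i → escape time 4
(row=0, col=2): c = -0.5520 + 0.8700i → escape time 4
(row=0, col=3): c = -0.3980 + 0.8700i → escape time 5
(row=0, col=4): c = -0.2440 + 0.8700i → escape time 8
(row=0, col=5): c = -0.0900 + 0.8700i → escape time 8
(row=1, col=0): c = -0.8600 + 0.6740i → escape time 4
(row=1, col=1): c = -0.7060 + 0.6740i → escape time 5
(row=1, col=2): c = -0.5520 + 0.6740i → escape time 8
(row=1, col=3): c = -0.3980 + 0.6740i → escape time 8
(row=1, col=4): c = -0.2440 + 0.6740i → escape time 8
(row=1, col=5): c = -0.0900 + 0.6740i → escape time 8
(row=2, col=0): c = -0.8600 + 0.4780i → escape time 6
(row=2, col=1): c = -0.7060 + 0.4780i → escape time 8
(row=2, col=2): c = -0.5520 + 0.4780i → escape time 8
(row=2, col=3): c = -0.3980 + 0.4780i → escape time 8
(row=2, col=4): c = -0.2440 + 0.4780i → escape time 8
(row=2, col=5): c = -0.0900 + 0.4780i → escape time 8
(row=3, col=0): c = -0.8600 + 0.2820i → escape time 8
(row=3, col=1): c = -0.7060 + 0.2820i → escape time 8
(row=3, col=2): c = -0.5520 + 0.2820i → escape time 8
(row=3, col=3): c = -0.3980 + 0.2820i → escape time 8
(row=3, col=4): c = -0.2440 + 0.2820i → escape time 8
(row=3, col=5): c = -0.0900 + 0.2820i → escape time 8
(row=4, col=0): c = -0.8600 + 0.0860i → escape time 8
(row=4, col=1): c = -0.7060 + 0.0860i → escape time 8
(row=4, col=2): c = -0.5520 + 0.0860i → escape time 8
(row=4, col=3): c = -0.3980 + 0.0860i → escape time 8
(row=4, col=4): c = -0.2440 + 0.0860i → escape time 8
(row=4, col=5): c = -0.0900 + 0.0860i → escape time 8
(row=5, col=0): c = -0.8600 + -0.1100i → escape time 8
(row=5, col=1): c = -0.7060 + -0.1100i → escape time 8
(row=5, col=2): c = -0.5520 + -0.1100i → escape time 8
(row=5, col=3): c = -0.3980 + -0.1100i → escape time 8
(row=5, col=4): c = -0.2440 + -0.1100i → escape time 8
(row=5, col=5): c = -0.0900 + -0.1100i → escape time 8

Answer: 344588
458888
688888
888888
888888
888888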